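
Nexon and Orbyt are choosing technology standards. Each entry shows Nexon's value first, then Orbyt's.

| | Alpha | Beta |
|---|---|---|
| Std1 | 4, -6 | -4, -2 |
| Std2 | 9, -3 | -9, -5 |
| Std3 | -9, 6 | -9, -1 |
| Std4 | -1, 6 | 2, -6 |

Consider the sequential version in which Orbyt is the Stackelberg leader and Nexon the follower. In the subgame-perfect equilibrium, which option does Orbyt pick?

Work backward from Nexon's decision.
- Alpha: Nexon compares 4, 9, -9, -1 and picks Std2; Orbyt would get -3.
- Beta: Nexon compares -4, -9, -9, 2 and picks Std4; Orbyt would get -6.
Orbyt's induced payoffs are -3, -6, so Orbyt commits to Alpha. Subgame-perfect outcome: (Std2, Alpha) with payoffs (9, -3).

Alpha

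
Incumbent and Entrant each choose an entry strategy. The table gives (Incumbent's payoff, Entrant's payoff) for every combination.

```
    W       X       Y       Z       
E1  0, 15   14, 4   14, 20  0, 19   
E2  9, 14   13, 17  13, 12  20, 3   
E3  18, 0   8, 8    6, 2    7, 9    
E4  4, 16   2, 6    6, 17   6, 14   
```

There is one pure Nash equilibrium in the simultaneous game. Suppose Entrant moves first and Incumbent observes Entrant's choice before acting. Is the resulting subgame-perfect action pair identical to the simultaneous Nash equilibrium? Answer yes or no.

Backward induction with Entrant moving first.
- W: BR = E3, leader payoff 0.
- X: BR = E1, leader payoff 4.
- Y: BR = E1, leader payoff 20.
- Z: BR = E2, leader payoff 3.
Among 0, 4, 20, 3, the best is 20 at Y. Subgame-perfect outcome: (E1, Y) with payoffs (14, 20).
For the simultaneous game, intersect best replies.
Incumbent's best replies: W→E3; X→E1; Y→E1; Z→E2.
Entrant's best replies: E1→Y; E2→X; E3→Z; E4→Y.
Only (E1, Y) has each player best-responding; Nash payoffs (14, 20).
Sequential outcome (E1, Y) coincides with the Nash profile (E1, Y).

yes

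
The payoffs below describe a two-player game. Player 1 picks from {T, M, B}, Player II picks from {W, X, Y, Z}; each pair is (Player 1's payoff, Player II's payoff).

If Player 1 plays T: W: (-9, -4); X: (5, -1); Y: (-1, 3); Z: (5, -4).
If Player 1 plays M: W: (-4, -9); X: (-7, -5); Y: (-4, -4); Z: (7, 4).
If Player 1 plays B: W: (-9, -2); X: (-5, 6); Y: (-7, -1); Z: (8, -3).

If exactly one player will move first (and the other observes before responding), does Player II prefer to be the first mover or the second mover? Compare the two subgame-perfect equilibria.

If Player 1 leads: Player II's best replies are T→Y, M→Z, B→X; Player 1's induced payoffs -1, 7, -5; outcome (M, Z), payoffs (7, 4).
If Player II leads: Player 1's best replies are W→M, X→T, Y→T, Z→B; Player II's induced payoffs -9, -1, 3, -3; outcome (T, Y), payoffs (-1, 3).
Player II gets 3 moving first and 4 moving second, so Player II prefers to move second.

second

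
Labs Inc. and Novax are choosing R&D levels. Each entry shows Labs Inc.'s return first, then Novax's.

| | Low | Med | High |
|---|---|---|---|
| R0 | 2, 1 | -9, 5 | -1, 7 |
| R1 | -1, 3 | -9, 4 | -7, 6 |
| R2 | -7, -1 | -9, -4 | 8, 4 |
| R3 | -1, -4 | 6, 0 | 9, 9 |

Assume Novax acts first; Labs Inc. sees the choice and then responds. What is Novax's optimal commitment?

Solve by backward induction (Novax leads).
- Low → Labs Inc. plays R0 (best of 2, -1, -7, -1); Novax gets 1.
- Med → Labs Inc. plays R3 (best of -9, -9, -9, 6); Novax gets 0.
- High → Labs Inc. plays R3 (best of -1, -7, 8, 9); Novax gets 9.
Among 1, 0, 9, the best is 9 at High. Subgame-perfect outcome: (R3, High) with payoffs (9, 9).

High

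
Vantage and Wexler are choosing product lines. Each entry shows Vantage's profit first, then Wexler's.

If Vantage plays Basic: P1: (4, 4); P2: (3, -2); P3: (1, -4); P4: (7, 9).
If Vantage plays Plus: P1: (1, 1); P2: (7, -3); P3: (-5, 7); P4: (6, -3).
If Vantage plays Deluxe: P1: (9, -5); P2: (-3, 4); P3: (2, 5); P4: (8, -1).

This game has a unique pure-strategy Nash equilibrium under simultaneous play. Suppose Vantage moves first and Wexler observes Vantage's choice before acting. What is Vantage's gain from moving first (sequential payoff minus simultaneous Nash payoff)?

5

Solve by backward induction (Vantage leads).
- Basic → Wexler plays P4 (best of 4, -2, -4, 9); Vantage gets 7.
- Plus → Wexler plays P3 (best of 1, -3, 7, -3); Vantage gets -5.
- Deluxe → Wexler plays P3 (best of -5, 4, 5, -1); Vantage gets 2.
Vantage's induced payoffs are 7, -5, 2, so Vantage commits to Basic. Subgame-perfect outcome: (Basic, P4) with payoffs (7, 9).
Now find the simultaneous Nash equilibrium.
Vantage's best replies: P1→Deluxe; P2→Plus; P3→Deluxe; P4→Deluxe.
Wexler's best replies: Basic→P4; Plus→P3; Deluxe→P3.
Only (Deluxe, P3) has each player best-responding; Nash payoffs (2, 5).
Vantage's commitment gain: 7 − 2 = 5.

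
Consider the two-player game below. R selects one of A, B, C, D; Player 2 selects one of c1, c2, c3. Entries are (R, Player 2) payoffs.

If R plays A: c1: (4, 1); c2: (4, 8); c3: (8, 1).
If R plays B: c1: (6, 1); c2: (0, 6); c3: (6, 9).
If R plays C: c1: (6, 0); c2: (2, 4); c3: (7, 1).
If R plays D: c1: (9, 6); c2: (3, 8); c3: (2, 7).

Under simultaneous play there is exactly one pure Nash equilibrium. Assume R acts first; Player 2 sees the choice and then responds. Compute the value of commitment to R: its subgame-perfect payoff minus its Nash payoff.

Solve by backward induction (R leads).
- A: Player 2 compares 1, 8, 1 and picks c2; R would get 4.
- B: Player 2 compares 1, 6, 9 and picks c3; R would get 6.
- C: Player 2 compares 0, 4, 1 and picks c2; R would get 2.
- D: Player 2 compares 6, 8, 7 and picks c2; R would get 3.
Maximizing over 4, 6, 2, 3, R chooses B. Subgame-perfect outcome: (B, c3) with payoffs (6, 9).
Under simultaneous play:
R's best replies: c1→D; c2→A; c3→A.
Player 2's best replies: A→c2; B→c3; C→c2; D→c2.
Only (A, c2) has each player best-responding; Nash payoffs (4, 8).
R's commitment gain: 6 − 4 = 2.

2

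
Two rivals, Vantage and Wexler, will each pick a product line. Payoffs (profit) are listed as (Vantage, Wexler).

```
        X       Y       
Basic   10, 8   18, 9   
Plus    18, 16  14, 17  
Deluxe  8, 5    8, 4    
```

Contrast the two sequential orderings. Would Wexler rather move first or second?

If Vantage leads: Wexler's best replies are Basic→Y, Plus→Y, Deluxe→X; Vantage's induced payoffs 18, 14, 8; outcome (Basic, Y), payoffs (18, 9).
If Wexler leads: Vantage's best replies are X→Plus, Y→Basic; Wexler's induced payoffs 16, 9; outcome (Plus, X), payoffs (18, 16).
Wexler gets 16 moving first and 9 moving second, so Wexler prefers to move first.

first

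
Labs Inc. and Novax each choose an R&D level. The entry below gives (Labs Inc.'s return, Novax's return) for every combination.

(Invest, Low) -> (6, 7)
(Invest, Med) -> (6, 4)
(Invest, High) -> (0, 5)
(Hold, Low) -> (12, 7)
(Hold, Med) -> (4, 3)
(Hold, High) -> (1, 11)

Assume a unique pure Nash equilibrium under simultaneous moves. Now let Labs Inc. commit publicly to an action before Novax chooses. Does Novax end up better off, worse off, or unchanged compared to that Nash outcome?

worse off

Novax best-responds to each possible Labs Inc. move:
- Invest: Novax compares 7, 4, 5 and picks Low; Labs Inc. would get 6.
- Hold: Novax compares 7, 3, 11 and picks High; Labs Inc. would get 1.
Among 6, 1, the best is 6 at Invest. Subgame-perfect outcome: (Invest, Low) with payoffs (6, 7).
For the simultaneous game, intersect best replies.
Labs Inc.'s best replies: Low→Hold; Med→Invest; High→Hold.
Novax's best replies: Invest→Low; Hold→High.
The unique mutual best reply is (Hold, High), giving (1, 11).
Novax earns 7 sequentially versus 11 at the Nash outcome: worse off.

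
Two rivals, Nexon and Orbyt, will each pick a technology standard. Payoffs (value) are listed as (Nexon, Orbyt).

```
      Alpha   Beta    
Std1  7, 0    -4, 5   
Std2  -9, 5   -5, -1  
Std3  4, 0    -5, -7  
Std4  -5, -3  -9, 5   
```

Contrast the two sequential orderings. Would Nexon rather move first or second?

first

If Nexon leads: Orbyt's best replies are Std1→Beta, Std2→Alpha, Std3→Alpha, Std4→Beta; Nexon's induced payoffs -4, -9, 4, -9; outcome (Std3, Alpha), payoffs (4, 0).
If Orbyt leads: Nexon's best replies are Alpha→Std1, Beta→Std1; Orbyt's induced payoffs 0, 5; outcome (Std1, Beta), payoffs (-4, 5).
Nexon gets 4 moving first and -4 moving second, so Nexon prefers to move first.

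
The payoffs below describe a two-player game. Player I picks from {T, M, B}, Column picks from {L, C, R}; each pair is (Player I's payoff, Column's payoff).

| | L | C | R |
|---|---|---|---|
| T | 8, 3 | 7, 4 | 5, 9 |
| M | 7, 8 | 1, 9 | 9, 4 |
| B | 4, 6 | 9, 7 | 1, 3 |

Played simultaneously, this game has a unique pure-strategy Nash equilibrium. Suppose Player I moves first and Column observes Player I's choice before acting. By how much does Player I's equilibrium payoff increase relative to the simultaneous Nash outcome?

0

Work backward from Column's decision.
- T → Column plays R (best of 3, 4, 9); Player I gets 5.
- M → Column plays C (best of 8, 9, 4); Player I gets 1.
- B → Column plays C (best of 6, 7, 3); Player I gets 9.
Maximizing over 5, 1, 9, Player I chooses B. Subgame-perfect outcome: (B, C) with payoffs (9, 7).
Under simultaneous play:
Player I's best replies: L→T; C→B; R→M.
Column's best replies: T→R; M→C; B→C.
The unique mutual best reply is (B, C), giving (9, 7).
Player I's commitment gain: 9 − 9 = 0.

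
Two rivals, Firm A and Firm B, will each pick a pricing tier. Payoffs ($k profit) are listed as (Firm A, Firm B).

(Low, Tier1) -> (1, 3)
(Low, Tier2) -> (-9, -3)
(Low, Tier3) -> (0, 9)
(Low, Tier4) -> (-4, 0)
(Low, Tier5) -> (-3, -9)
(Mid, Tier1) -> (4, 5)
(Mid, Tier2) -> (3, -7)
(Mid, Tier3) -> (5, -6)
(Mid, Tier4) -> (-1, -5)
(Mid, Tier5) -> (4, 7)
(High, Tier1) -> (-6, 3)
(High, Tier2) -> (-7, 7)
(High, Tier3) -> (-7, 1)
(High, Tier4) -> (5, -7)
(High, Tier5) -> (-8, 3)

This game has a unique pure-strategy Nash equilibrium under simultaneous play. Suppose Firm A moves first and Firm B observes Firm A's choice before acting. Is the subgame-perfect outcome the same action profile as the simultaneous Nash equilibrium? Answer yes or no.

Work backward from Firm B's decision.
- Low: BR = Tier3, leader payoff 0.
- Mid: BR = Tier5, leader payoff 4.
- High: BR = Tier2, leader payoff -7.
Firm A's induced payoffs are 0, 4, -7, so Firm A commits to Mid. Subgame-perfect outcome: (Mid, Tier5) with payoffs (4, 7).
Now find the simultaneous Nash equilibrium.
Firm A's best replies: Tier1→Mid; Tier2→Mid; Tier3→Mid; Tier4→High; Tier5→Mid.
Firm B's best replies: Low→Tier3; Mid→Tier5; High→Tier2.
The unique mutual best reply is (Mid, Tier5), giving (4, 7).
Sequential outcome (Mid, Tier5) coincides with the Nash profile (Mid, Tier5).

yes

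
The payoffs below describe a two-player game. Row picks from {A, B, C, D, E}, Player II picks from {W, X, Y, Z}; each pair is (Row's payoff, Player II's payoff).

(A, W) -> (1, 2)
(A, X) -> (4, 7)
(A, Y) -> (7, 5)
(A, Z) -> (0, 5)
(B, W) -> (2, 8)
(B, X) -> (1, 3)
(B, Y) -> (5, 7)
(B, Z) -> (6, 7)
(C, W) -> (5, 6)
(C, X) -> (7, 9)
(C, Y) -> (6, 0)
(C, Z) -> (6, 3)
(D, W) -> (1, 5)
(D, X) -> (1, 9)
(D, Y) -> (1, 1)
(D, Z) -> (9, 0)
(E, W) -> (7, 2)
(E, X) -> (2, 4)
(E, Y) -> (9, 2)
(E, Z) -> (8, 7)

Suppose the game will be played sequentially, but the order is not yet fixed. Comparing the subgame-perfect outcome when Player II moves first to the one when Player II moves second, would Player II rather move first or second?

If Row leads: Player II's best replies are A→X, B→W, C→X, D→X, E→Z; Row's induced payoffs 4, 2, 7, 1, 8; outcome (E, Z), payoffs (8, 7).
If Player II leads: Row's best replies are W→E, X→C, Y→E, Z→D; Player II's induced payoffs 2, 9, 2, 0; outcome (C, X), payoffs (7, 9).
Player II gets 9 moving first and 7 moving second, so Player II prefers to move first.

first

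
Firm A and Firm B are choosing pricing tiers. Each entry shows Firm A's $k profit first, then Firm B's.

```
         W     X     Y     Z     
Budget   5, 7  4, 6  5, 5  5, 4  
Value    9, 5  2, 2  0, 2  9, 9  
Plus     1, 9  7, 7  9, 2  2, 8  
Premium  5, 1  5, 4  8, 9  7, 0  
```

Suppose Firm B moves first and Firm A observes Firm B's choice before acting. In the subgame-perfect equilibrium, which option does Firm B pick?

Z

Work backward from Firm A's decision.
- W: BR = Value, leader payoff 5.
- X: BR = Plus, leader payoff 7.
- Y: BR = Plus, leader payoff 2.
- Z: BR = Value, leader payoff 9.
Maximizing over 5, 7, 2, 9, Firm B chooses Z. Subgame-perfect outcome: (Value, Z) with payoffs (9, 9).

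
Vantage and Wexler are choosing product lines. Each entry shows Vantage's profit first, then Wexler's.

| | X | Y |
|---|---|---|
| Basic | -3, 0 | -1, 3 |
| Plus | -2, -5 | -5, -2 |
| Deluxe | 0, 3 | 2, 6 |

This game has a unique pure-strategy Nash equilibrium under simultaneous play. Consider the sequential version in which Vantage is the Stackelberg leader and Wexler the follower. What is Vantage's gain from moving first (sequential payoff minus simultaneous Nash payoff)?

Backward induction with Vantage moving first.
- Basic: BR = Y, leader payoff -1.
- Plus: BR = Y, leader payoff -5.
- Deluxe: BR = Y, leader payoff 2.
Vantage's induced payoffs are -1, -5, 2, so Vantage commits to Deluxe. Subgame-perfect outcome: (Deluxe, Y) with payoffs (2, 6).
For the simultaneous game, intersect best replies.
Vantage's best replies: X→Deluxe; Y→Deluxe.
Wexler's best replies: Basic→Y; Plus→Y; Deluxe→Y.
Only (Deluxe, Y) has each player best-responding; Nash payoffs (2, 6).
Vantage's commitment gain: 2 − 2 = 0.

0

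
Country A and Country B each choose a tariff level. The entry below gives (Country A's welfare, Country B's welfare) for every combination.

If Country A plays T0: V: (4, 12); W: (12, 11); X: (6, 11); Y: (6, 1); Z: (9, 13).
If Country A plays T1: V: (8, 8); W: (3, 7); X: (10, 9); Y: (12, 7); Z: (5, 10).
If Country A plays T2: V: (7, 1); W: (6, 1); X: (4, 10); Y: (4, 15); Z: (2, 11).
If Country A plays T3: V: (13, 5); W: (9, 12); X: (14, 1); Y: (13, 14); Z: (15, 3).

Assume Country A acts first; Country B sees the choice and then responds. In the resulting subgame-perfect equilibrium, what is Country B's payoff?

Solve by backward induction (Country A leads).
- T0: Country B compares 12, 11, 11, 1, 13 and picks Z; Country A would get 9.
- T1: Country B compares 8, 7, 9, 7, 10 and picks Z; Country A would get 5.
- T2: Country B compares 1, 1, 10, 15, 11 and picks Y; Country A would get 4.
- T3: Country B compares 5, 12, 1, 14, 3 and picks Y; Country A would get 13.
Maximizing over 9, 5, 4, 13, Country A chooses T3. Subgame-perfect outcome: (T3, Y) with payoffs (13, 14).

14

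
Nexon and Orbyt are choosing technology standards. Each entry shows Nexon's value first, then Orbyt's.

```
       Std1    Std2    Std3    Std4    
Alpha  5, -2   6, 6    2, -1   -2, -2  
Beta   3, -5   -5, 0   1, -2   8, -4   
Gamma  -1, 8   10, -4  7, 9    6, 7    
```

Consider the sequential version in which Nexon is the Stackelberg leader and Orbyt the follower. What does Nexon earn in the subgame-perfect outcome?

7

Solve by backward induction (Nexon leads).
- Alpha: Orbyt compares -2, 6, -1, -2 and picks Std2; Nexon would get 6.
- Beta: Orbyt compares -5, 0, -2, -4 and picks Std2; Nexon would get -5.
- Gamma: Orbyt compares 8, -4, 9, 7 and picks Std3; Nexon would get 7.
Among 6, -5, 7, the best is 7 at Gamma. Subgame-perfect outcome: (Gamma, Std3) with payoffs (7, 9).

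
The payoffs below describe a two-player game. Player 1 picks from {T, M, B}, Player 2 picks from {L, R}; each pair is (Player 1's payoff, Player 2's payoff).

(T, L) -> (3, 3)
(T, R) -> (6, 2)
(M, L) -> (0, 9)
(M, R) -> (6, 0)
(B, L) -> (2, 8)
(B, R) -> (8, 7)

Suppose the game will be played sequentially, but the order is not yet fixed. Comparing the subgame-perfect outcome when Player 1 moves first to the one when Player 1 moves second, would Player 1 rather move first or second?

second

If Player 1 leads: Player 2's best replies are T→L, M→L, B→L; Player 1's induced payoffs 3, 0, 2; outcome (T, L), payoffs (3, 3).
If Player 2 leads: Player 1's best replies are L→T, R→B; Player 2's induced payoffs 3, 7; outcome (B, R), payoffs (8, 7).
Player 1 gets 3 moving first and 8 moving second, so Player 1 prefers to move second.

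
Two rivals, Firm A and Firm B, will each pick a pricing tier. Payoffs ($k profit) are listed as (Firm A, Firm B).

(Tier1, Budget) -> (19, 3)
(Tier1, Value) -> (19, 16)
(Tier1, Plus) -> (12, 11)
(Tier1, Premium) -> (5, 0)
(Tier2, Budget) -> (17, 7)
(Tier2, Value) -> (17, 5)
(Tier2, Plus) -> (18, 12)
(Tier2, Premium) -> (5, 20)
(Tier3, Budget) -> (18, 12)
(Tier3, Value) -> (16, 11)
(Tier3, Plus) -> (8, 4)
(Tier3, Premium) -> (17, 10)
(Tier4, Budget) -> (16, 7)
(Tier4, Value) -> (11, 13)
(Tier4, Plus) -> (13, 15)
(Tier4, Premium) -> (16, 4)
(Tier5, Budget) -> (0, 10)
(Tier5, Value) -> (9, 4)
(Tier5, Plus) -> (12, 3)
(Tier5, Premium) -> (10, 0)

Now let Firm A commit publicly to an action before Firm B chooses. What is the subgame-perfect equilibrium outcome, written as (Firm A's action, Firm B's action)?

Work backward from Firm B's decision.
- Tier1 → Firm B plays Value (best of 3, 16, 11, 0); Firm A gets 19.
- Tier2 → Firm B plays Premium (best of 7, 5, 12, 20); Firm A gets 5.
- Tier3 → Firm B plays Budget (best of 12, 11, 4, 10); Firm A gets 18.
- Tier4 → Firm B plays Plus (best of 7, 13, 15, 4); Firm A gets 13.
- Tier5 → Firm B plays Budget (best of 10, 4, 3, 0); Firm A gets 0.
Maximizing over 19, 5, 18, 13, 0, Firm A chooses Tier1. Subgame-perfect outcome: (Tier1, Value) with payoffs (19, 16).

(Tier1, Value)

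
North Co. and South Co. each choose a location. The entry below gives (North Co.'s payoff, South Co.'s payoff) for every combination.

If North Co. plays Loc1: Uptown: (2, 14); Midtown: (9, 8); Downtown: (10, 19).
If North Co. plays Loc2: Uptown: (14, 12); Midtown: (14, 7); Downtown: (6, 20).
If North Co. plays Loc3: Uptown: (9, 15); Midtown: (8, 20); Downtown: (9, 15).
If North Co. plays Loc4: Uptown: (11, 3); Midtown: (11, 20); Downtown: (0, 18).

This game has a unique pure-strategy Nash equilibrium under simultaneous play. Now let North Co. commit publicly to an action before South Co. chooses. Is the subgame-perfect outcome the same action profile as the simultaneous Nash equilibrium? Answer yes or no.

no

Backward induction with North Co. moving first.
- Loc1: BR = Downtown, leader payoff 10.
- Loc2: BR = Downtown, leader payoff 6.
- Loc3: BR = Midtown, leader payoff 8.
- Loc4: BR = Midtown, leader payoff 11.
Among 10, 6, 8, 11, the best is 11 at Loc4. Subgame-perfect outcome: (Loc4, Midtown) with payoffs (11, 20).
Now find the simultaneous Nash equilibrium.
North Co.'s best replies: Uptown→Loc2; Midtown→Loc2; Downtown→Loc1.
South Co.'s best replies: Loc1→Downtown; Loc2→Downtown; Loc3→Midtown; Loc4→Midtown.
Only (Loc1, Downtown) has each player best-responding; Nash payoffs (10, 19).
Sequential outcome (Loc4, Midtown) differs from the Nash profile (Loc1, Downtown).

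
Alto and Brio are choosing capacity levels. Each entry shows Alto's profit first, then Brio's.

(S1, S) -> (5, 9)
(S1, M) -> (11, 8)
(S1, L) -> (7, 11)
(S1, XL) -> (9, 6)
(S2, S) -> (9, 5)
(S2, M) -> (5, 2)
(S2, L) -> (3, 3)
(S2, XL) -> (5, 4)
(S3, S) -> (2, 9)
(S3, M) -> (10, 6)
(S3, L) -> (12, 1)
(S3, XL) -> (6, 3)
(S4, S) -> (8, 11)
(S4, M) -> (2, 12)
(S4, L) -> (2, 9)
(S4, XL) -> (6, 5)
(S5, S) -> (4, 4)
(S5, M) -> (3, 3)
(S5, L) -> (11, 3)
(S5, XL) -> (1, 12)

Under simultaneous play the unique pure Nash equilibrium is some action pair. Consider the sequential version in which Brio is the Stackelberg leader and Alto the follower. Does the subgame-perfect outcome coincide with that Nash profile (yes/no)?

no

Work backward from Alto's decision.
- S → Alto plays S2 (best of 5, 9, 2, 8, 4); Brio gets 5.
- M → Alto plays S1 (best of 11, 5, 10, 2, 3); Brio gets 8.
- L → Alto plays S3 (best of 7, 3, 12, 2, 11); Brio gets 1.
- XL → Alto plays S1 (best of 9, 5, 6, 6, 1); Brio gets 6.
Brio's induced payoffs are 5, 8, 1, 6, so Brio commits to M. Subgame-perfect outcome: (S1, M) with payoffs (11, 8).
Under simultaneous play:
Alto's best replies: S→S2; M→S1; L→S3; XL→S1.
Brio's best replies: S1→L; S2→S; S3→S; S4→M; S5→XL.
The unique mutual best reply is (S2, S), giving (9, 5).
Sequential outcome (S1, M) differs from the Nash profile (S2, S).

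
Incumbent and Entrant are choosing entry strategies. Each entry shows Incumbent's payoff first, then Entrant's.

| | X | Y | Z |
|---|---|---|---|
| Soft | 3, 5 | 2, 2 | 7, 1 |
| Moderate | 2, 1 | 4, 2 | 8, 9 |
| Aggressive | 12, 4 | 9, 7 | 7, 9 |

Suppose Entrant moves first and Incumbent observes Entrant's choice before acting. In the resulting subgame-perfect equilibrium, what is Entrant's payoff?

Solve by backward induction (Entrant leads).
- X: Incumbent compares 3, 2, 12 and picks Aggressive; Entrant would get 4.
- Y: Incumbent compares 2, 4, 9 and picks Aggressive; Entrant would get 7.
- Z: Incumbent compares 7, 8, 7 and picks Moderate; Entrant would get 9.
Maximizing over 4, 7, 9, Entrant chooses Z. Subgame-perfect outcome: (Moderate, Z) with payoffs (8, 9).

9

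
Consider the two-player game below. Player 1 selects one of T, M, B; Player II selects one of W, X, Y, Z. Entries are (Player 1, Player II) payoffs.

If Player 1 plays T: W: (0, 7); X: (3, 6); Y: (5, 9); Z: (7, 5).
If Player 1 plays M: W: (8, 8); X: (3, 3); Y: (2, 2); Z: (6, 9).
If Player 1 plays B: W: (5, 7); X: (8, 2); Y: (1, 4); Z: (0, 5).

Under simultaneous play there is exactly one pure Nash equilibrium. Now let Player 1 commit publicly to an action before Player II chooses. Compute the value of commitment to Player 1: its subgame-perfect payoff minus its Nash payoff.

1

Backward induction with Player 1 moving first.
- T: BR = Y, leader payoff 5.
- M: BR = Z, leader payoff 6.
- B: BR = W, leader payoff 5.
Among 5, 6, 5, the best is 6 at M. Subgame-perfect outcome: (M, Z) with payoffs (6, 9).
Under simultaneous play:
Player 1's best replies: W→M; X→B; Y→T; Z→T.
Player II's best replies: T→Y; M→Z; B→W.
The unique mutual best reply is (T, Y), giving (5, 9).
Player 1's commitment gain: 6 − 5 = 1.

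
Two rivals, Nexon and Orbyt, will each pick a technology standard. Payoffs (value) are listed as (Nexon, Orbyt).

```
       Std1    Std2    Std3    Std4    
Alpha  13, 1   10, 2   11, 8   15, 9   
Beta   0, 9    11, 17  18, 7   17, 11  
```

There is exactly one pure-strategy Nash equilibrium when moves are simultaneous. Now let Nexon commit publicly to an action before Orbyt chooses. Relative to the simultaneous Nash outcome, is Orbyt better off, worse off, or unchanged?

worse off

Solve by backward induction (Nexon leads).
- Alpha: Orbyt compares 1, 2, 8, 9 and picks Std4; Nexon would get 15.
- Beta: Orbyt compares 9, 17, 7, 11 and picks Std2; Nexon would get 11.
Among 15, 11, the best is 15 at Alpha. Subgame-perfect outcome: (Alpha, Std4) with payoffs (15, 9).
Under simultaneous play:
Nexon's best replies: Std1→Alpha; Std2→Beta; Std3→Beta; Std4→Beta.
Orbyt's best replies: Alpha→Std4; Beta→Std2.
The unique mutual best reply is (Beta, Std2), giving (11, 17).
Orbyt earns 9 sequentially versus 17 at the Nash outcome: worse off.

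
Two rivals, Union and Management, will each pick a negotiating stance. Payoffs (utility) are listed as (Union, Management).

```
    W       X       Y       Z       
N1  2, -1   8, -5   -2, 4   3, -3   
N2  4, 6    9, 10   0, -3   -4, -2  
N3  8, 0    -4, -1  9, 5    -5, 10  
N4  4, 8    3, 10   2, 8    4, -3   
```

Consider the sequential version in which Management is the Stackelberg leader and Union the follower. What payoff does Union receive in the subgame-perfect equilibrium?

Solve by backward induction (Management leads).
- W: BR = N3, leader payoff 0.
- X: BR = N2, leader payoff 10.
- Y: BR = N3, leader payoff 5.
- Z: BR = N4, leader payoff -3.
Maximizing over 0, 10, 5, -3, Management chooses X. Subgame-perfect outcome: (N2, X) with payoffs (9, 10).

9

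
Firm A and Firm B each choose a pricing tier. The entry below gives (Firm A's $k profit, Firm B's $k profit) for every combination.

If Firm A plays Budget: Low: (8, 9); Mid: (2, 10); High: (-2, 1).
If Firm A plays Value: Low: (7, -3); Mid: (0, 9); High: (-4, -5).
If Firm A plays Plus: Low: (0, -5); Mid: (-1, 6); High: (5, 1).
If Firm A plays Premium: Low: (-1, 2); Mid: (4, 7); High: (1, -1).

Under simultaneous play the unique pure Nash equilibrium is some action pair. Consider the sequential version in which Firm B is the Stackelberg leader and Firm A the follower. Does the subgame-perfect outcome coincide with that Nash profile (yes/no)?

no

Firm A best-responds to each possible Firm B move:
- Low: BR = Budget, leader payoff 9.
- Mid: BR = Premium, leader payoff 7.
- High: BR = Plus, leader payoff 1.
Firm B's induced payoffs are 9, 7, 1, so Firm B commits to Low. Subgame-perfect outcome: (Budget, Low) with payoffs (8, 9).
Under simultaneous play:
Firm A's best replies: Low→Budget; Mid→Premium; High→Plus.
Firm B's best replies: Budget→Mid; Value→Mid; Plus→Mid; Premium→Mid.
Only (Premium, Mid) has each player best-responding; Nash payoffs (4, 7).
Sequential outcome (Budget, Low) differs from the Nash profile (Premium, Mid).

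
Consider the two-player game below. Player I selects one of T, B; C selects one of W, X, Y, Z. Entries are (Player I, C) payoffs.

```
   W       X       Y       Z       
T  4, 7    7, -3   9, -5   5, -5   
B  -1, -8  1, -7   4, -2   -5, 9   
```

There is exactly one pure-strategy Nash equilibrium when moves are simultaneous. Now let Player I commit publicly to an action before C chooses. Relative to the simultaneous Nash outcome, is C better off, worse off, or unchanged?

unchanged

Backward induction with Player I moving first.
- T: C compares 7, -3, -5, -5 and picks W; Player I would get 4.
- B: C compares -8, -7, -2, 9 and picks Z; Player I would get -5.
Among 4, -5, the best is 4 at T. Subgame-perfect outcome: (T, W) with payoffs (4, 7).
For the simultaneous game, intersect best replies.
Player I's best replies: W→T; X→T; Y→T; Z→T.
C's best replies: T→W; B→Z.
Only (T, W) has each player best-responding; Nash payoffs (4, 7).
C earns 7 sequentially versus 7 at the Nash outcome: unchanged.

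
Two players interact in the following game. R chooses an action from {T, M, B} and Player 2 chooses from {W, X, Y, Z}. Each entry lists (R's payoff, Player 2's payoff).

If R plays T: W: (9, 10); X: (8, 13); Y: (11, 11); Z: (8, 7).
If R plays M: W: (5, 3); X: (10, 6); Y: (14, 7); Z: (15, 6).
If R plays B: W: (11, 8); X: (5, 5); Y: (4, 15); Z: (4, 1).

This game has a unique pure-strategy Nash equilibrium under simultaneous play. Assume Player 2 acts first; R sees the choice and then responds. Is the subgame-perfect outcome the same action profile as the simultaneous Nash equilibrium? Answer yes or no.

Solve by backward induction (Player 2 leads).
- W: BR = B, leader payoff 8.
- X: BR = M, leader payoff 6.
- Y: BR = M, leader payoff 7.
- Z: BR = M, leader payoff 6.
Maximizing over 8, 6, 7, 6, Player 2 chooses W. Subgame-perfect outcome: (B, W) with payoffs (11, 8).
Now find the simultaneous Nash equilibrium.
R's best replies: W→B; X→M; Y→M; Z→M.
Player 2's best replies: T→X; M→Y; B→Y.
The unique mutual best reply is (M, Y), giving (14, 7).
Sequential outcome (B, W) differs from the Nash profile (M, Y).

no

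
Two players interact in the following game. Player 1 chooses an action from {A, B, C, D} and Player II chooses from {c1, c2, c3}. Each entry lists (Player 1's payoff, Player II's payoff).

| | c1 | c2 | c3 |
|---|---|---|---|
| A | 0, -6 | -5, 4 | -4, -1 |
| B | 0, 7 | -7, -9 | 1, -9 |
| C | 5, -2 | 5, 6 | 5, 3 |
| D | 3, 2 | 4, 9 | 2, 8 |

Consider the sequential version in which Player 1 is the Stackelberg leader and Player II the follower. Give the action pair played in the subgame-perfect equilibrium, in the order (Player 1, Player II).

Solve by backward induction (Player 1 leads).
- A → Player II plays c2 (best of -6, 4, -1); Player 1 gets -5.
- B → Player II plays c1 (best of 7, -9, -9); Player 1 gets 0.
- C → Player II plays c2 (best of -2, 6, 3); Player 1 gets 5.
- D → Player II plays c2 (best of 2, 9, 8); Player 1 gets 4.
Player 1's induced payoffs are -5, 0, 5, 4, so Player 1 commits to C. Subgame-perfect outcome: (C, c2) with payoffs (5, 6).

(C, c2)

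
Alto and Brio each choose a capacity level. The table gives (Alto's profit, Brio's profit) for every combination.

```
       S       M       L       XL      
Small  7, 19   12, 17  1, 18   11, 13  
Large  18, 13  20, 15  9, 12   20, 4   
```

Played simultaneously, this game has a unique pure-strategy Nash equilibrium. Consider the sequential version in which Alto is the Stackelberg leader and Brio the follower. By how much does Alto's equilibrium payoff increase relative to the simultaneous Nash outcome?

0

Work backward from Brio's decision.
- Small → Brio plays S (best of 19, 17, 18, 13); Alto gets 7.
- Large → Brio plays M (best of 13, 15, 12, 4); Alto gets 20.
Alto's induced payoffs are 7, 20, so Alto commits to Large. Subgame-perfect outcome: (Large, M) with payoffs (20, 15).
Now find the simultaneous Nash equilibrium.
Alto's best replies: S→Large; M→Large; L→Large; XL→Large.
Brio's best replies: Small→S; Large→M.
The unique mutual best reply is (Large, M), giving (20, 15).
Alto's commitment gain: 20 − 20 = 0.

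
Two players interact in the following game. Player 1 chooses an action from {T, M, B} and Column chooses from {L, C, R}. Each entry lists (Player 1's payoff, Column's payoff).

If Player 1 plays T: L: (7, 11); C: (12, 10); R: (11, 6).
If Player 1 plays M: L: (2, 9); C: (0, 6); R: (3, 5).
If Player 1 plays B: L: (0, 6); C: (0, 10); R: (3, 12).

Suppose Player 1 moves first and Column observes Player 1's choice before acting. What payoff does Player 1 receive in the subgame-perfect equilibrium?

Solve by backward induction (Player 1 leads).
- T: Column compares 11, 10, 6 and picks L; Player 1 would get 7.
- M: Column compares 9, 6, 5 and picks L; Player 1 would get 2.
- B: Column compares 6, 10, 12 and picks R; Player 1 would get 3.
Maximizing over 7, 2, 3, Player 1 chooses T. Subgame-perfect outcome: (T, L) with payoffs (7, 11).

7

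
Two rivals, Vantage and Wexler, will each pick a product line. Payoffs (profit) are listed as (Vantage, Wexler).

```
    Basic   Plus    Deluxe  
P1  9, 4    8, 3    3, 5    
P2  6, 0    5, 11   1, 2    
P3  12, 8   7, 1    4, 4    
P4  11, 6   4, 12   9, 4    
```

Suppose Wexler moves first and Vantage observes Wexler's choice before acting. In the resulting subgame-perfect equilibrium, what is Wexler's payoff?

8

Solve by backward induction (Wexler leads).
- Basic → Vantage plays P3 (best of 9, 6, 12, 11); Wexler gets 8.
- Plus → Vantage plays P1 (best of 8, 5, 7, 4); Wexler gets 3.
- Deluxe → Vantage plays P4 (best of 3, 1, 4, 9); Wexler gets 4.
Among 8, 3, 4, the best is 8 at Basic. Subgame-perfect outcome: (P3, Basic) with payoffs (12, 8).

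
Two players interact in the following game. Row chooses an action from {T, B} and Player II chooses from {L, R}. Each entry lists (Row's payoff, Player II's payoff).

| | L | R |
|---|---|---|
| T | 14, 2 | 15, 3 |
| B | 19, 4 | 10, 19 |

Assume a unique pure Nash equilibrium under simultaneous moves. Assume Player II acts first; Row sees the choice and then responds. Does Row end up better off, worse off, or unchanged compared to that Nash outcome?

Backward induction with Player II moving first.
- L → Row plays B (best of 14, 19); Player II gets 4.
- R → Row plays T (best of 15, 10); Player II gets 3.
Maximizing over 4, 3, Player II chooses L. Subgame-perfect outcome: (B, L) with payoffs (19, 4).
Under simultaneous play:
Row's best replies: L→B; R→T.
Player II's best replies: T→R; B→R.
The unique mutual best reply is (T, R), giving (15, 3).
Row earns 19 sequentially versus 15 at the Nash outcome: better off.

better off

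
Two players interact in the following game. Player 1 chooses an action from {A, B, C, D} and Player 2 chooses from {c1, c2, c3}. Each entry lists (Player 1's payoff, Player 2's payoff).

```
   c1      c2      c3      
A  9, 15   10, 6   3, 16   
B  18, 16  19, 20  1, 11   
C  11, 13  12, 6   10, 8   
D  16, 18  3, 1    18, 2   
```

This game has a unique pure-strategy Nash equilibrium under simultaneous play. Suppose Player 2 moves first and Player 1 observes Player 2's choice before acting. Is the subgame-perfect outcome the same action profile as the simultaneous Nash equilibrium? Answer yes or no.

yes

Player 1 best-responds to each possible Player 2 move:
- c1: BR = B, leader payoff 16.
- c2: BR = B, leader payoff 20.
- c3: BR = D, leader payoff 2.
Among 16, 20, 2, the best is 20 at c2. Subgame-perfect outcome: (B, c2) with payoffs (19, 20).
Under simultaneous play:
Player 1's best replies: c1→B; c2→B; c3→D.
Player 2's best replies: A→c3; B→c2; C→c1; D→c1.
Only (B, c2) has each player best-responding; Nash payoffs (19, 20).
Sequential outcome (B, c2) coincides with the Nash profile (B, c2).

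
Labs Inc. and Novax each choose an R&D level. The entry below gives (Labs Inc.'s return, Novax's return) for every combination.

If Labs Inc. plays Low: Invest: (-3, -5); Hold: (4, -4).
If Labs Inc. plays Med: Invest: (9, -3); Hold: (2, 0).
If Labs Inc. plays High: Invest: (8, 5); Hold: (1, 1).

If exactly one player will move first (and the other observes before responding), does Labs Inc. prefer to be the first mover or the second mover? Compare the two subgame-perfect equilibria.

If Labs Inc. leads: Novax's best replies are Low→Hold, Med→Hold, High→Invest; Labs Inc.'s induced payoffs 4, 2, 8; outcome (High, Invest), payoffs (8, 5).
If Novax leads: Labs Inc.'s best replies are Invest→Med, Hold→Low; Novax's induced payoffs -3, -4; outcome (Med, Invest), payoffs (9, -3).
Labs Inc. gets 8 moving first and 9 moving second, so Labs Inc. prefers to move second.

second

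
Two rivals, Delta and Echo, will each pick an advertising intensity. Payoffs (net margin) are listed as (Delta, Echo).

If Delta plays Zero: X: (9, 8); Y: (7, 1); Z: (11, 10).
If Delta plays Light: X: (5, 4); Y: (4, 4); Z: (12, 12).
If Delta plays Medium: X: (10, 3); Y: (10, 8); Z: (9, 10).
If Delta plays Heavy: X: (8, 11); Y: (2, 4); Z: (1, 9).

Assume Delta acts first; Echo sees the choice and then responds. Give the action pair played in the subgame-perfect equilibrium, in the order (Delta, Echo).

Work backward from Echo's decision.
- Zero: Echo compares 8, 1, 10 and picks Z; Delta would get 11.
- Light: Echo compares 4, 4, 12 and picks Z; Delta would get 12.
- Medium: Echo compares 3, 8, 10 and picks Z; Delta would get 9.
- Heavy: Echo compares 11, 4, 9 and picks X; Delta would get 8.
Among 11, 12, 9, 8, the best is 12 at Light. Subgame-perfect outcome: (Light, Z) with payoffs (12, 12).

(Light, Z)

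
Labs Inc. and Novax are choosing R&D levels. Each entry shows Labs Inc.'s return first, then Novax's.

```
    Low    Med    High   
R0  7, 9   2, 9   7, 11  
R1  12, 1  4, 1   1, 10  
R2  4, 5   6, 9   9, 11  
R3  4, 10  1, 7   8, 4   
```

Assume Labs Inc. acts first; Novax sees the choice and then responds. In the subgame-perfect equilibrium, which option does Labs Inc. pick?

R2

Novax best-responds to each possible Labs Inc. move:
- R0: BR = High, leader payoff 7.
- R1: BR = High, leader payoff 1.
- R2: BR = High, leader payoff 9.
- R3: BR = Low, leader payoff 4.
Labs Inc.'s induced payoffs are 7, 1, 9, 4, so Labs Inc. commits to R2. Subgame-perfect outcome: (R2, High) with payoffs (9, 11).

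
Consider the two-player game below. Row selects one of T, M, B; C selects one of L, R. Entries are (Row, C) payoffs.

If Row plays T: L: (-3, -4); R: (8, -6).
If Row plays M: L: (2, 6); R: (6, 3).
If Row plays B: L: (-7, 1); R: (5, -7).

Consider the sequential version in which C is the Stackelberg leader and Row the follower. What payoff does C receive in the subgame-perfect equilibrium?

Row best-responds to each possible C move:
- L → Row plays M (best of -3, 2, -7); C gets 6.
- R → Row plays T (best of 8, 6, 5); C gets -6.
Maximizing over 6, -6, C chooses L. Subgame-perfect outcome: (M, L) with payoffs (2, 6).

6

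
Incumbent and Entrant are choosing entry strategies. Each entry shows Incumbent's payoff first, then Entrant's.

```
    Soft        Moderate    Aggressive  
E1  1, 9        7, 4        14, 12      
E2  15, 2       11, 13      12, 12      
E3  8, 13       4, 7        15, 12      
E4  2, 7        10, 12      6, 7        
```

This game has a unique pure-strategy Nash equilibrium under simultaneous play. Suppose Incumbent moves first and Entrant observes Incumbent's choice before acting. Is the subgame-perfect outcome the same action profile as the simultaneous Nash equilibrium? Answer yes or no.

no

Entrant best-responds to each possible Incumbent move:
- E1: Entrant compares 9, 4, 12 and picks Aggressive; Incumbent would get 14.
- E2: Entrant compares 2, 13, 12 and picks Moderate; Incumbent would get 11.
- E3: Entrant compares 13, 7, 12 and picks Soft; Incumbent would get 8.
- E4: Entrant compares 7, 12, 7 and picks Moderate; Incumbent would get 10.
Incumbent's induced payoffs are 14, 11, 8, 10, so Incumbent commits to E1. Subgame-perfect outcome: (E1, Aggressive) with payoffs (14, 12).
For the simultaneous game, intersect best replies.
Incumbent's best replies: Soft→E2; Moderate→E2; Aggressive→E3.
Entrant's best replies: E1→Aggressive; E2→Moderate; E3→Soft; E4→Moderate.
Only (E2, Moderate) has each player best-responding; Nash payoffs (11, 13).
Sequential outcome (E1, Aggressive) differs from the Nash profile (E2, Moderate).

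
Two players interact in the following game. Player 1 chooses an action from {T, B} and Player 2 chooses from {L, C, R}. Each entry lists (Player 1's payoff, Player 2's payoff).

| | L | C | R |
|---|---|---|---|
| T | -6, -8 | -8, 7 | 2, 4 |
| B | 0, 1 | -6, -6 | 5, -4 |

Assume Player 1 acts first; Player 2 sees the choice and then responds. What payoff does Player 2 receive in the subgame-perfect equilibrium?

1

Player 2 best-responds to each possible Player 1 move:
- T: Player 2 compares -8, 7, 4 and picks C; Player 1 would get -8.
- B: Player 2 compares 1, -6, -4 and picks L; Player 1 would get 0.
Among -8, 0, the best is 0 at B. Subgame-perfect outcome: (B, L) with payoffs (0, 1).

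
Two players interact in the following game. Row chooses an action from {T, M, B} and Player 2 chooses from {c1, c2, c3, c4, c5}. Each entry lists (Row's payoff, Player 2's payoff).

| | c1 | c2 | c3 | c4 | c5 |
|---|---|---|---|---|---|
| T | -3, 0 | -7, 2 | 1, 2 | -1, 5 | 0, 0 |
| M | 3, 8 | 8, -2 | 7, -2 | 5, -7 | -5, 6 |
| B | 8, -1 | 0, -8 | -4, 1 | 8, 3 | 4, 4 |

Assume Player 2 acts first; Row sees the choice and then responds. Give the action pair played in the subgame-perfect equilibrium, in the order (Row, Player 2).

Solve by backward induction (Player 2 leads).
- c1: BR = B, leader payoff -1.
- c2: BR = M, leader payoff -2.
- c3: BR = M, leader payoff -2.
- c4: BR = B, leader payoff 3.
- c5: BR = B, leader payoff 4.
Among -1, -2, -2, 3, 4, the best is 4 at c5. Subgame-perfect outcome: (B, c5) with payoffs (4, 4).

(B, c5)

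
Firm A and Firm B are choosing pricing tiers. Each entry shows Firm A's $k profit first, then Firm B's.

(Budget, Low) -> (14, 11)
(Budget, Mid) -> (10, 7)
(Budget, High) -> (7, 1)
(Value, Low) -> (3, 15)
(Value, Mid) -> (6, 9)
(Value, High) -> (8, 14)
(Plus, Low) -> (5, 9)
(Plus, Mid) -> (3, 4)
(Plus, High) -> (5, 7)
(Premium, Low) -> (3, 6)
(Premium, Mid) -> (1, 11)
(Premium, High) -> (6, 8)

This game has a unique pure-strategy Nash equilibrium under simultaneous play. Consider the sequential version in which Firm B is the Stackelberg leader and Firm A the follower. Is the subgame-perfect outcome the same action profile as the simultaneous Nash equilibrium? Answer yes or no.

no

Work backward from Firm A's decision.
- Low: BR = Budget, leader payoff 11.
- Mid: BR = Budget, leader payoff 7.
- High: BR = Value, leader payoff 14.
Among 11, 7, 14, the best is 14 at High. Subgame-perfect outcome: (Value, High) with payoffs (8, 14).
Under simultaneous play:
Firm A's best replies: Low→Budget; Mid→Budget; High→Value.
Firm B's best replies: Budget→Low; Value→Low; Plus→Low; Premium→Mid.
The unique mutual best reply is (Budget, Low), giving (14, 11).
Sequential outcome (Value, High) differs from the Nash profile (Budget, Low).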